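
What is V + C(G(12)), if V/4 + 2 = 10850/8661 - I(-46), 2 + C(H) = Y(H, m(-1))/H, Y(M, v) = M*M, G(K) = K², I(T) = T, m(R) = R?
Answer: 2797598/8661 ≈ 323.01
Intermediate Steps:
Y(M, v) = M²
C(H) = -2 + H (C(H) = -2 + H²/H = -2 + H)
V = 1567736/8661 (V = -8 + 4*(10850/8661 - 1*(-46)) = -8 + 4*(10850*(1/8661) + 46) = -8 + 4*(10850/8661 + 46) = -8 + 4*(409256/8661) = -8 + 1637024/8661 = 1567736/8661 ≈ 181.01)
V + C(G(12)) = 1567736/8661 + (-2 + 12²) = 1567736/8661 + (-2 + 144) = 1567736/8661 + 142 = 2797598/8661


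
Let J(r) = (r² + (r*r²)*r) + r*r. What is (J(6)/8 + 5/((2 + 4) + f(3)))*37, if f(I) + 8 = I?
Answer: 6512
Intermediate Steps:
f(I) = -8 + I
J(r) = r⁴ + 2*r² (J(r) = (r² + r³*r) + r² = (r² + r⁴) + r² = r⁴ + 2*r²)
(J(6)/8 + 5/((2 + 4) + f(3)))*37 = ((6²*(2 + 6²))/8 + 5/((2 + 4) + (-8 + 3)))*37 = ((36*(2 + 36))*(⅛) + 5/(6 - 5))*37 = ((36*38)*(⅛) + 5/1)*37 = (1368*(⅛) + 5*1)*37 = (171 + 5)*37 = 176*37 = 6512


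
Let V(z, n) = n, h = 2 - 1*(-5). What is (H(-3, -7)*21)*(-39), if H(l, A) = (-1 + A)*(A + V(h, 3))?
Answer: -26208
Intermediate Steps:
h = 7 (h = 2 + 5 = 7)
H(l, A) = (-1 + A)*(3 + A) (H(l, A) = (-1 + A)*(A + 3) = (-1 + A)*(3 + A))
(H(-3, -7)*21)*(-39) = ((-3 + (-7)² + 2*(-7))*21)*(-39) = ((-3 + 49 - 14)*21)*(-39) = (32*21)*(-39) = 672*(-39) = -26208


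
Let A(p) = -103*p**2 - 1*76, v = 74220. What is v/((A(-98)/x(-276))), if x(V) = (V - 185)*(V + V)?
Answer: -2360863980/123661 ≈ -19091.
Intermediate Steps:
x(V) = 2*V*(-185 + V) (x(V) = (-185 + V)*(2*V) = 2*V*(-185 + V))
A(p) = -76 - 103*p**2 (A(p) = -103*p**2 - 76 = -76 - 103*p**2)
v/((A(-98)/x(-276))) = 74220/(((-76 - 103*(-98)**2)/((2*(-276)*(-185 - 276))))) = 74220/(((-76 - 103*9604)/((2*(-276)*(-461))))) = 74220/(((-76 - 989212)/254472)) = 74220/((-989288*1/254472)) = 74220/(-123661/31809) = 74220*(-31809/123661) = -2360863980/123661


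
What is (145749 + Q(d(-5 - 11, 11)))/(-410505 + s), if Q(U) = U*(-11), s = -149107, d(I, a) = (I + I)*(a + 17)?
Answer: -155605/559612 ≈ -0.27806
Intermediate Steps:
d(I, a) = 2*I*(17 + a) (d(I, a) = (2*I)*(17 + a) = 2*I*(17 + a))
Q(U) = -11*U
(145749 + Q(d(-5 - 11, 11)))/(-410505 + s) = (145749 - 22*(-5 - 11)*(17 + 11))/(-410505 - 149107) = (145749 - 22*(-16)*28)/(-559612) = (145749 - 11*(-896))*(-1/559612) = (145749 + 9856)*(-1/559612) = 155605*(-1/559612) = -155605/559612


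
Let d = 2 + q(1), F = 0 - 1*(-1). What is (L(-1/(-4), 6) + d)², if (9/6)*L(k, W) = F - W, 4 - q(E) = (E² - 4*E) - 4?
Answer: 841/9 ≈ 93.444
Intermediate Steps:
q(E) = 8 - E² + 4*E (q(E) = 4 - ((E² - 4*E) - 4) = 4 - (-4 + E² - 4*E) = 4 + (4 - E² + 4*E) = 8 - E² + 4*E)
F = 1 (F = 0 + 1 = 1)
L(k, W) = ⅔ - 2*W/3 (L(k, W) = 2*(1 - W)/3 = ⅔ - 2*W/3)
d = 13 (d = 2 + (8 - 1*1² + 4*1) = 2 + (8 - 1*1 + 4) = 2 + (8 - 1 + 4) = 2 + 11 = 13)
(L(-1/(-4), 6) + d)² = ((⅔ - ⅔*6) + 13)² = ((⅔ - 4) + 13)² = (-10/3 + 13)² = (29/3)² = 841/9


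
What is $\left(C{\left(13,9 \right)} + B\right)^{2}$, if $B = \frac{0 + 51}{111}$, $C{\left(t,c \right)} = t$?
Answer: $\frac{248004}{1369} \approx 181.16$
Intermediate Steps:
$B = \frac{17}{37}$ ($B = 51 \cdot \frac{1}{111} = \frac{17}{37} \approx 0.45946$)
$\left(C{\left(13,9 \right)} + B\right)^{2} = \left(13 + \frac{17}{37}\right)^{2} = \left(\frac{498}{37}\right)^{2} = \frac{248004}{1369}$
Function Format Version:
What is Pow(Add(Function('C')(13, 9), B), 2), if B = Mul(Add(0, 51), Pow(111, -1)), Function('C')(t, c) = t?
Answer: Rational(248004, 1369) ≈ 181.16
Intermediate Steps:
B = Rational(17, 37) (B = Mul(51, Rational(1, 111)) = Rational(17, 37) ≈ 0.45946)
Pow(Add(Function('C')(13, 9), B), 2) = Pow(Add(13, Rational(17, 37)), 2) = Pow(Rational(498, 37), 2) = Rational(248004, 1369)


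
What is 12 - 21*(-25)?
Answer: 537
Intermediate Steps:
12 - 21*(-25) = 12 + 525 = 537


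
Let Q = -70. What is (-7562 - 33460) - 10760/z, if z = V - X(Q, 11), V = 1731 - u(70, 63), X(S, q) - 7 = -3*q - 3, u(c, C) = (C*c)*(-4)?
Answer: -19895939/485 ≈ -41023.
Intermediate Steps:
u(c, C) = -4*C*c
X(S, q) = 4 - 3*q (X(S, q) = 7 + (-3*q - 3) = 7 + (-3 - 3*q) = 4 - 3*q)
V = 19371 (V = 1731 - (-4)*63*70 = 1731 - 1*(-17640) = 1731 + 17640 = 19371)
z = 19400 (z = 19371 - (4 - 3*11) = 19371 - (4 - 33) = 19371 - 1*(-29) = 19371 + 29 = 19400)
(-7562 - 33460) - 10760/z = (-7562 - 33460) - 10760/19400 = -41022 - 10760*1/19400 = -41022 - 269/485 = -19895939/485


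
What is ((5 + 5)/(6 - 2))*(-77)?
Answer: -385/2 ≈ -192.50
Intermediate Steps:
((5 + 5)/(6 - 2))*(-77) = (10/4)*(-77) = (10*(1/4))*(-77) = (5/2)*(-77) = -385/2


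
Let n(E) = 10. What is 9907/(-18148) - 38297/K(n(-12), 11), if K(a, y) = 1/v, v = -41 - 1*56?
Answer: 67416343825/18148 ≈ 3.7148e+6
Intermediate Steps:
v = -97 (v = -41 - 56 = -97)
K(a, y) = -1/97 (K(a, y) = 1/(-97) = -1/97)
9907/(-18148) - 38297/K(n(-12), 11) = 9907/(-18148) - 38297/(-1/97) = 9907*(-1/18148) - 38297*(-97) = -9907/18148 + 3714809 = 67416343825/18148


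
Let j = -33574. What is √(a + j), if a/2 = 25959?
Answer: 2*√4586 ≈ 135.44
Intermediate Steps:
a = 51918 (a = 2*25959 = 51918)
√(a + j) = √(51918 - 33574) = √18344 = 2*√4586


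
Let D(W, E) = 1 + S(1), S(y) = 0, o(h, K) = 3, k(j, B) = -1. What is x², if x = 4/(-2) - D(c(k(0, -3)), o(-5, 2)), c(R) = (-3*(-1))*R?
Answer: 9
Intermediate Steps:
c(R) = 3*R
D(W, E) = 1 (D(W, E) = 1 + 0 = 1)
x = -3 (x = 4/(-2) - 1*1 = 4*(-½) - 1 = -2 - 1 = -3)
x² = (-3)² = 9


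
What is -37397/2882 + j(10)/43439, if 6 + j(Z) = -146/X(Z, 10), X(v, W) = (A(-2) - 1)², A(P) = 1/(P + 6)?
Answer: -1329752957/102429162 ≈ -12.982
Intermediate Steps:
A(P) = 1/(6 + P)
X(v, W) = 9/16 (X(v, W) = (1/(6 - 2) - 1)² = (1/4 - 1)² = (¼ - 1)² = (-¾)² = 9/16)
j(Z) = -2390/9 (j(Z) = -6 - 146/9/16 = -6 - 146*16/9 = -6 - 2336/9 = -2390/9)
-37397/2882 + j(10)/43439 = -37397/2882 - 2390/9/43439 = -37397*1/2882 - 2390/9*1/43439 = -37397/2882 - 2390/390951 = -1329752957/102429162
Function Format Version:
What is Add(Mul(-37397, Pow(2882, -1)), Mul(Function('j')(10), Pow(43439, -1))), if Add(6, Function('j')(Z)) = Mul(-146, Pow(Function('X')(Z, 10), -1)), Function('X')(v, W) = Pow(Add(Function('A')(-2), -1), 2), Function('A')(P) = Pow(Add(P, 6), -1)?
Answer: Rational(-1329752957, 102429162) ≈ -12.982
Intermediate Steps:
Function('A')(P) = Pow(Add(6, P), -1)
Function('X')(v, W) = Rational(9, 16) (Function('X')(v, W) = Pow(Add(Pow(Add(6, -2), -1), -1), 2) = Pow(Add(Pow(4, -1), -1), 2) = Pow(Add(Rational(1, 4), -1), 2) = Pow(Rational(-3, 4), 2) = Rational(9, 16))
Function('j')(Z) = Rational(-2390, 9) (Function('j')(Z) = Add(-6, Mul(-146, Pow(Rational(9, 16), -1))) = Add(-6, Mul(-146, Rational(16, 9))) = Add(-6, Rational(-2336, 9)) = Rational(-2390, 9))
Add(Mul(-37397, Pow(2882, -1)), Mul(Function('j')(10), Pow(43439, -1))) = Add(Mul(-37397, Pow(2882, -1)), Mul(Rational(-2390, 9), Pow(43439, -1))) = Add(Mul(-37397, Rational(1, 2882)), Mul(Rational(-2390, 9), Rational(1, 43439))) = Add(Rational(-37397, 2882), Rational(-2390, 390951)) = Rational(-1329752957, 102429162)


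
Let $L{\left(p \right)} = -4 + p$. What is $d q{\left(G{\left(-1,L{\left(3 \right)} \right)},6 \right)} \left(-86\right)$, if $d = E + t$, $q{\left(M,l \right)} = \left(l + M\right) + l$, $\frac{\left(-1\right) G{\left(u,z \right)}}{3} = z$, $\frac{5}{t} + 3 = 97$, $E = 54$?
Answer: $- \frac{3277245}{47} \approx -69729.0$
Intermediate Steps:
$t = \frac{5}{94}$ ($t = \frac{5}{-3 + 97} = \frac{5}{94} \approx 0.053191$)
$G{\left(u,z \right)} = - 3 z$
$q{\left(M,l \right)} = M + 2 l$ ($q{\left(M,l \right)} = \left(M + l\right) + l = M + 2 l$)
$d = \frac{5081}{94}$ ($d = 54 + \frac{5}{94} = \frac{5081}{94} \approx 54.053$)
$d q{\left(G{\left(-1,L{\left(3 \right)} \right)},6 \right)} \left(-86\right) = \frac{5081 \left(- 3 \left(-4 + 3\right) + 2 \cdot 6\right)}{94} \left(-86\right) = \frac{5081 \left(\left(-3\right) \left(-1\right) + 12\right)}{94} \left(-86\right) = \frac{5081 \left(3 + 12\right)}{94} \left(-86\right) = \frac{5081}{94} \cdot 15 \left(-86\right) = \frac{76215}{94} \left(-86\right) = - \frac{3277245}{47}$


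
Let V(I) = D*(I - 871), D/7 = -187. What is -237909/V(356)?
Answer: -33987/96305 ≈ -0.35291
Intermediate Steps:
D = -1309 (D = 7*(-187) = -1309)
V(I) = 1140139 - 1309*I (V(I) = -1309*(I - 871) = -1309*(-871 + I) = 1140139 - 1309*I)
-237909/V(356) = -237909/(1140139 - 1309*356) = -237909/(1140139 - 466004) = -237909/674135 = -237909*1/674135 = -33987/96305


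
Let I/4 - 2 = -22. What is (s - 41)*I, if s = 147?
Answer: -8480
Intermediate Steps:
I = -80 (I = 8 + 4*(-22) = 8 - 88 = -80)
(s - 41)*I = (147 - 41)*(-80) = 106*(-80) = -8480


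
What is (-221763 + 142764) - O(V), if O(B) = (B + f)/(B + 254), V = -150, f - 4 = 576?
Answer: -4108163/52 ≈ -79003.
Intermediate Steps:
f = 580 (f = 4 + 576 = 580)
O(B) = (580 + B)/(254 + B) (O(B) = (B + 580)/(B + 254) = (580 + B)/(254 + B))
(-221763 + 142764) - O(V) = (-221763 + 142764) - (580 - 150)/(254 - 150) = -78999 - 430/104 = -78999 - 1*215/52 = -78999 - 215/52 = -4108163/52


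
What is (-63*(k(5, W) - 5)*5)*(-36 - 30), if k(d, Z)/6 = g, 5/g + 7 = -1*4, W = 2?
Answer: -160650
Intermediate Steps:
g = -5/11 (g = 5/(-7 - 1*4) = 5/(-7 - 4) = 5/(-11) = 5*(-1/11) = -5/11 ≈ -0.45455)
k(d, Z) = -30/11 (k(d, Z) = 6*(-5/11) = -30/11)
(-63*(k(5, W) - 5)*5)*(-36 - 30) = (-63*(-30/11 - 5)*5)*(-36 - 30) = -(-5355)*5/11*(-66) = -63*(-425/11)*(-66) = (26775/11)*(-66) = -160650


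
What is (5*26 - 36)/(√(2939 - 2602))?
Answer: 94*√337/337 ≈ 5.1205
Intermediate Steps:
(5*26 - 36)/(√(2939 - 2602)) = (130 - 36)/(√337) = 94*(√337/337) = 94*√337/337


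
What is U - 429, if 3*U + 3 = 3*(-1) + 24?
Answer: -423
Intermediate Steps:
U = 6 (U = -1 + (3*(-1) + 24)/3 = -1 + (-3 + 24)/3 = -1 + (⅓)*21 = -1 + 7 = 6)
U - 429 = 6 - 429 = -423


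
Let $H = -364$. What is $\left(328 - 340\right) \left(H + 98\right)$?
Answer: $3192$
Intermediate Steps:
$\left(328 - 340\right) \left(H + 98\right) = \left(328 - 340\right) \left(-364 + 98\right) = \left(-12\right) \left(-266\right) = 3192$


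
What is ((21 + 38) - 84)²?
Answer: 625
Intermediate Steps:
((21 + 38) - 84)² = (59 - 84)² = (-25)² = 625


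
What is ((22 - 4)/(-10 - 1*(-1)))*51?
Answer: -102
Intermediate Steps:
((22 - 4)/(-10 - 1*(-1)))*51 = (18/(-10 + 1))*51 = (18/(-9))*51 = (18*(-⅑))*51 = -2*51 = -102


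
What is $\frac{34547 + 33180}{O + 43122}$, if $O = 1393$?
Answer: $\frac{67727}{44515} \approx 1.5214$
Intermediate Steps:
$\frac{34547 + 33180}{O + 43122} = \frac{34547 + 33180}{1393 + 43122} = \frac{67727}{44515}$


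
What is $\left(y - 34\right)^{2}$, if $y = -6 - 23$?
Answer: $3969$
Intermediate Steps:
$y = -29$ ($y = -6 - 23 = -29$)
$\left(y - 34\right)^{2} = \left(-29 - 34\right)^{2} = \left(-63\right)^{2} = 3969$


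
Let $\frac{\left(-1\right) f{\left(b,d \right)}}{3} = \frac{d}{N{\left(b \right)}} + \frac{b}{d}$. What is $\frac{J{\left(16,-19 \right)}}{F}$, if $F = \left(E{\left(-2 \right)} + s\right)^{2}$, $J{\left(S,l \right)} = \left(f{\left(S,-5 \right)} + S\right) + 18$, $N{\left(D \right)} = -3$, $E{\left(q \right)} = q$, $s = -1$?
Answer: $\frac{193}{45} \approx 4.2889$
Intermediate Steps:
$f{\left(b,d \right)} = d - \frac{3 b}{d}$ ($f{\left(b,d \right)} = - 3 \left(\frac{d}{-3} + \frac{b}{d}\right) = - 3 \left(d \left(- \frac{1}{3}\right) + \frac{b}{d}\right) = - 3 \left(- \frac{d}{3} + \frac{b}{d}\right) = d - \frac{3 b}{d}$)
$J{\left(S,l \right)} = 13 + \frac{8 S}{5}$ ($J{\left(S,l \right)} = \left(\left(-5 - \frac{3 S}{-5}\right) + S\right) + 18 = \left(\left(-5 - 3 S \left(- \frac{1}{5}\right)\right) + S\right) + 18 = \left(\left(-5 + \frac{3 S}{5}\right) + S\right) + 18 = \left(-5 + \frac{8 S}{5}\right) + 18 = 13 + \frac{8 S}{5}$)
$F = 9$ ($F = \left(-2 - 1\right)^{2} = \left(-3\right)^{2} = 9$)
$\frac{J{\left(16,-19 \right)}}{F} = \frac{13 + \frac{8}{5} \cdot 16}{9} = \left(13 + \frac{128}{5}\right) \frac{1}{9} = \frac{193}{5} \cdot \frac{1}{9} = \frac{193}{45}$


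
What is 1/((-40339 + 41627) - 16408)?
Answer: -1/15120 ≈ -6.6138e-5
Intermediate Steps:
1/((-40339 + 41627) - 16408) = 1/(1288 - 16408) = 1/(-15120) = -1/15120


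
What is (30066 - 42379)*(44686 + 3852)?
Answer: -597648394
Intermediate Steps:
(30066 - 42379)*(44686 + 3852) = -12313*48538 = -597648394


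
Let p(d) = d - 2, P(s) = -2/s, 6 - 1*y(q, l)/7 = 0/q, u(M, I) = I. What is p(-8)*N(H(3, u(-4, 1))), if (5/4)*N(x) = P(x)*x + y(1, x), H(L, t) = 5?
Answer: -320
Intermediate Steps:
y(q, l) = 42 (y(q, l) = 42 - 0/q = 42 - 7*0 = 42 + 0 = 42)
p(d) = -2 + d
N(x) = 32 (N(x) = 4*((-2/x)*x + 42)/5 = 4*(-2 + 42)/5 = (⅘)*40 = 32)
p(-8)*N(H(3, u(-4, 1))) = (-2 - 8)*32 = -10*32 = -320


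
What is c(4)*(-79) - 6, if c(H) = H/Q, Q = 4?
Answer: -85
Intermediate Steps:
c(H) = H/4
c(4)*(-79) - 6 = ((¼)*4)*(-79) - 6 = 1*(-79) - 6 = -79 - 6 = -85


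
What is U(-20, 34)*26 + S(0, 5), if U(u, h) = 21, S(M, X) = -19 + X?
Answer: 532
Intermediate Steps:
U(-20, 34)*26 + S(0, 5) = 21*26 + (-19 + 5) = 546 - 14 = 532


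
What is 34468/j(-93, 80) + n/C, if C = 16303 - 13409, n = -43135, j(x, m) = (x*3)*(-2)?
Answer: 37840531/807426 ≈ 46.866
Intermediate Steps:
j(x, m) = -6*x (j(x, m) = (3*x)*(-2) = -6*x)
C = 2894
34468/j(-93, 80) + n/C = 34468/((-6*(-93))) - 43135/2894 = 34468/558 - 43135*1/2894 = 34468*(1/558) - 43135/2894 = 17234/279 - 43135/2894 = 37840531/807426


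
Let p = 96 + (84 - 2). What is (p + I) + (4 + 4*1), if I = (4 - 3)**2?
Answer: 187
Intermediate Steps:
I = 1 (I = 1**2 = 1)
p = 178 (p = 96 + 82 = 178)
(p + I) + (4 + 4*1) = (178 + 1) + (4 + 4*1) = 179 + (4 + 4) = 179 + 8 = 187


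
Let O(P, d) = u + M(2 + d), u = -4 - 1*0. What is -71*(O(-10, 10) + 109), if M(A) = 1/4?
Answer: -29891/4 ≈ -7472.8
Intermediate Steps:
u = -4 (u = -4 + 0 = -4)
M(A) = ¼
O(P, d) = -15/4 (O(P, d) = -4 + ¼ = -15/4)
-71*(O(-10, 10) + 109) = -71*(-15/4 + 109) = -71*421/4 = -29891/4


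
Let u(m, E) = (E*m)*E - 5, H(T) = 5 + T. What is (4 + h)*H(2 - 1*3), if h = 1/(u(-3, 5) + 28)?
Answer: 207/13 ≈ 15.923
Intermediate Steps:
u(m, E) = -5 + m*E² (u(m, E) = m*E² - 5 = -5 + m*E²)
h = -1/52 (h = 1/((-5 - 3*5²) + 28) = 1/((-5 - 3*25) + 28) = 1/((-5 - 75) + 28) = 1/(-80 + 28) = 1/(-52) = -1/52 ≈ -0.019231)
(4 + h)*H(2 - 1*3) = (4 - 1/52)*(5 + (2 - 1*3)) = 207*(5 + (2 - 3))/52 = 207*(5 - 1)/52 = (207/52)*4 = 207/13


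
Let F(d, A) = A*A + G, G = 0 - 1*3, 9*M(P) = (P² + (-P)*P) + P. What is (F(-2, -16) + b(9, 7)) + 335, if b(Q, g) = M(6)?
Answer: 1766/3 ≈ 588.67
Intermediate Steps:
M(P) = P/9 (M(P) = ((P² + (-P)*P) + P)/9 = ((P² - P²) + P)/9 = (0 + P)/9 = P/9)
b(Q, g) = ⅔ (b(Q, g) = (⅑)*6 = ⅔)
G = -3 (G = 0 - 3 = -3)
F(d, A) = -3 + A² (F(d, A) = A*A - 3 = A² - 3 = -3 + A²)
(F(-2, -16) + b(9, 7)) + 335 = ((-3 + (-16)²) + ⅔) + 335 = ((-3 + 256) + ⅔) + 335 = (253 + ⅔) + 335 = 761/3 + 335 = 1766/3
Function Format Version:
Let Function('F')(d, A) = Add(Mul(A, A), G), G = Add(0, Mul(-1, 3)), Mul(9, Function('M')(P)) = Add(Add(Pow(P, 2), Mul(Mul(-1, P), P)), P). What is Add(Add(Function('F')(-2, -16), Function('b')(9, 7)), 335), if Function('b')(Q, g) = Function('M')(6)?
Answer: Rational(1766, 3) ≈ 588.67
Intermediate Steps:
Function('M')(P) = Mul(Rational(1, 9), P) (Function('M')(P) = Mul(Rational(1, 9), Add(Add(Pow(P, 2), Mul(Mul(-1, P), P)), P)) = Mul(Rational(1, 9), Add(Add(Pow(P, 2), Mul(-1, Pow(P, 2))), P)) = Mul(Rational(1, 9), Add(0, P)) = Mul(Rational(1, 9), P))
Function('b')(Q, g) = Rational(2, 3) (Function('b')(Q, g) = Mul(Rational(1, 9), 6) = Rational(2, 3))
G = -3 (G = Add(0, -3) = -3)
Function('F')(d, A) = Add(-3, Pow(A, 2)) (Function('F')(d, A) = Add(Mul(A, A), -3) = Add(Pow(A, 2), -3) = Add(-3, Pow(A, 2)))
Add(Add(Function('F')(-2, -16), Function('b')(9, 7)), 335) = Add(Add(Add(-3, Pow(-16, 2)), Rational(2, 3)), 335) = Add(Add(Add(-3, 256), Rational(2, 3)), 335) = Add(Add(253, Rational(2, 3)), 335) = Add(Rational(761, 3), 335) = Rational(1766, 3)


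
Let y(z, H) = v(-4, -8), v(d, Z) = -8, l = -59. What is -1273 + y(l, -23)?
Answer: -1281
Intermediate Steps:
y(z, H) = -8
-1273 + y(l, -23) = -1273 - 8 = -1281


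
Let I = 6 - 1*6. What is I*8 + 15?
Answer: 15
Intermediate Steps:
I = 0 (I = 6 - 6 = 0)
I*8 + 15 = 0*8 + 15 = 0 + 15 = 15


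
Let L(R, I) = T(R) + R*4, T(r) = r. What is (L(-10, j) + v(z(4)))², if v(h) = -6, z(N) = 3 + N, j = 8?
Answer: 3136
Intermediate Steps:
L(R, I) = 5*R (L(R, I) = R + R*4 = R + 4*R = 5*R)
(L(-10, j) + v(z(4)))² = (5*(-10) - 6)² = (-50 - 6)² = (-56)² = 3136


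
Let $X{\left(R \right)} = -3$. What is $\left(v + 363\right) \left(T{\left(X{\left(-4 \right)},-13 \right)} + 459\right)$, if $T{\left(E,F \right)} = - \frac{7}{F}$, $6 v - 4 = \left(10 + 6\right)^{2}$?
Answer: $\frac{7282306}{39} \approx 1.8673 \cdot 10^{5}$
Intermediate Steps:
$v = \frac{130}{3}$ ($v = \frac{2}{3} + \frac{\left(10 + 6\right)^{2}}{6} = \frac{2}{3} + \frac{16^{2}}{6} = \frac{2}{3} + \frac{1}{6} \cdot 256 = \frac{2}{3} + \frac{128}{3} = \frac{130}{3} \approx 43.333$)
$\left(v + 363\right) \left(T{\left(X{\left(-4 \right)},-13 \right)} + 459\right) = \left(\frac{130}{3} + 363\right) \left(- \frac{7}{-13} + 459\right) = \frac{1219 \left(\left(-7\right) \left(- \frac{1}{13}\right) + 459\right)}{3} = \frac{1219 \left(\frac{7}{13} + 459\right)}{3} = \frac{1219}{3} \cdot \frac{5974}{13} = \frac{7282306}{39}$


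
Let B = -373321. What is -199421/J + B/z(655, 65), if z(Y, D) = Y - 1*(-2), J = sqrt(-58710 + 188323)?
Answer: -373321/657 - 199421*sqrt(129613)/129613 ≈ -1122.1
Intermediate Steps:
J = sqrt(129613) ≈ 360.02
z(Y, D) = 2 + Y (z(Y, D) = Y + 2 = 2 + Y)
-199421/J + B/z(655, 65) = -199421*sqrt(129613)/129613 - 373321/(2 + 655) = -199421*sqrt(129613)/129613 - 373321/657 = -373321/657 - 199421*sqrt(129613)/129613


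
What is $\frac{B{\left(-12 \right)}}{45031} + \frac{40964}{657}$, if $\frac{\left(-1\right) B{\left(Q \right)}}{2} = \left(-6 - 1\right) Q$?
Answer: $\frac{263505644}{4226481} \approx 62.346$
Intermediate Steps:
$B{\left(Q \right)} = 14 Q$ ($B{\left(Q \right)} = - 2 \left(-6 - 1\right) Q = - 2 \left(- 7 Q\right) = 14 Q$)
$\frac{B{\left(-12 \right)}}{45031} + \frac{40964}{657} = \frac{14 \left(-12\right)}{45031} + \frac{40964}{657} = \left(-168\right) \frac{1}{45031} + 40964 \cdot \frac{1}{657} = - \frac{24}{6433} + \frac{40964}{657} = \frac{263505644}{4226481}$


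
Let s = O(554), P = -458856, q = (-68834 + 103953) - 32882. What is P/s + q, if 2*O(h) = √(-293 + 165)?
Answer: 2237 + 57357*I*√2 ≈ 2237.0 + 81115.0*I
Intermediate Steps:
q = 2237 (q = 35119 - 32882 = 2237)
O(h) = 4*I*√2 (O(h) = √(-293 + 165)/2 = √(-128)/2 = (8*I*√2)/2 = 4*I*√2)
s = 4*I*√2 ≈ 5.6569*I
P/s + q = -458856*(-I*√2/8) + 2237 = -(-57357)*I*√2 + 2237 = 57357*I*√2 + 2237 = 2237 + 57357*I*√2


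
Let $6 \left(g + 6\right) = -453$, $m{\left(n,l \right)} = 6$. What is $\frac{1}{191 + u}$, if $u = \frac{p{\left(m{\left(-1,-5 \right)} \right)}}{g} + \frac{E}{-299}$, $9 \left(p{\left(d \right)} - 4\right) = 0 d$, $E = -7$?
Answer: $\frac{48737}{9307516} \approx 0.0052363$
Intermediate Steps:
$p{\left(d \right)} = 4$ ($p{\left(d \right)} = 4 + \frac{0 d}{9} = 4 + \frac{1}{9} \cdot 0 = 4 + 0 = 4$)
$g = - \frac{163}{2}$ ($g = -6 + \frac{1}{6} \left(-453\right) = -6 - \frac{151}{2} = - \frac{163}{2} \approx -81.5$)
$u = - \frac{1251}{48737}$ ($u = \frac{4}{- \frac{163}{2}} - \frac{7}{-299} = 4 \left(- \frac{2}{163}\right) - - \frac{7}{299} = - \frac{8}{163} + \frac{7}{299} = - \frac{1251}{48737} \approx -0.025668$)
$\frac{1}{191 + u} = \frac{1}{191 - \frac{1251}{48737}} = \frac{1}{\frac{9307516}{48737}} = \frac{48737}{9307516}$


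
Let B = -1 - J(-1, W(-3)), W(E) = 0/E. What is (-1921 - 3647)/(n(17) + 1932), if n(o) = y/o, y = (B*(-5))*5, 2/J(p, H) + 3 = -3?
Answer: -141984/49291 ≈ -2.8805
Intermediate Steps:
W(E) = 0
J(p, H) = -⅓ (J(p, H) = 2/(-3 - 3) = 2/(-6) = 2*(-⅙) = -⅓)
B = -⅔ (B = -1 - 1*(-⅓) = -1 + ⅓ = -⅔ ≈ -0.66667)
y = 50/3 (y = -⅔*(-5)*5 = (10/3)*5 = 50/3 ≈ 16.667)
n(o) = 50/(3*o)
(-1921 - 3647)/(n(17) + 1932) = (-1921 - 3647)/((50/3)/17 + 1932) = -5568/((50/3)*(1/17) + 1932) = -5568/(50/51 + 1932) = -5568/98582/51 = -5568*51/98582 = -141984/49291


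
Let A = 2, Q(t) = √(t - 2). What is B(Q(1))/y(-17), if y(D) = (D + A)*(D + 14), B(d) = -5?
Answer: -⅑ ≈ -0.11111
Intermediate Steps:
Q(t) = √(-2 + t)
y(D) = (2 + D)*(14 + D) (y(D) = (D + 2)*(D + 14) = (2 + D)*(14 + D))
B(Q(1))/y(-17) = -5/(28 + (-17)² + 16*(-17)) = -5/(28 + 289 - 272) = -5/45 = -5*1/45 = -⅑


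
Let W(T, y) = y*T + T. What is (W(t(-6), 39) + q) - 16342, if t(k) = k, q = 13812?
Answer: -2770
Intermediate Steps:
W(T, y) = T + T*y (W(T, y) = T*y + T = T + T*y)
(W(t(-6), 39) + q) - 16342 = (-6*(1 + 39) + 13812) - 16342 = (-6*40 + 13812) - 16342 = (-240 + 13812) - 16342 = 13572 - 16342 = -2770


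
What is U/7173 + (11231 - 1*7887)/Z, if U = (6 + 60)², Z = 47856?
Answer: 1614217/2383827 ≈ 0.67715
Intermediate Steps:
U = 4356 (U = 66² = 4356)
U/7173 + (11231 - 1*7887)/Z = 4356/7173 + (11231 - 1*7887)/47856 = 4356*(1/7173) + (11231 - 7887)*(1/47856) = 484/797 + 3344*(1/47856) = 484/797 + 209/2991 = 1614217/2383827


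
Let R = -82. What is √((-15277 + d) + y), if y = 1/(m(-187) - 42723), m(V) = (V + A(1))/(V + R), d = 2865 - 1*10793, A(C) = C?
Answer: I*√3064753556773545174/11492301 ≈ 152.33*I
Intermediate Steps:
d = -7928 (d = 2865 - 10793 = -7928)
m(V) = (1 + V)/(-82 + V) (m(V) = (V + 1)/(V - 82) = (1 + V)/(-82 + V))
y = -269/11492301 (y = 1/((1 - 187)/(-82 - 187) - 42723) = 1/(-186/(-269) - 42723) = 1/(-1/269*(-186) - 42723) = 1/(186/269 - 42723) = 1/(-11492301/269) = -269/11492301 ≈ -2.3407e-5)
√((-15277 + d) + y) = √((-15277 - 7928) - 269/11492301) = √(-23205 - 269/11492301) = √(-266678844974/11492301) = I*√3064753556773545174/11492301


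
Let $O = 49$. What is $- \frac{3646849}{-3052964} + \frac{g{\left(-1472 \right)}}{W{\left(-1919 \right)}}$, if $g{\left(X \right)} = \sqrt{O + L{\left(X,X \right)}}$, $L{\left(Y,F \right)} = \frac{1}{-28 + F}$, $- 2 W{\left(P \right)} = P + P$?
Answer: $\frac{3646849}{3052964} + \frac{\sqrt{1102485}}{287850} \approx 1.1982$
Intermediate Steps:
$W{\left(P \right)} = - P$ ($W{\left(P \right)} = - \frac{P + P}{2} = - \frac{2 P}{2} = - P$)
$g{\left(X \right)} = \sqrt{49 + \frac{1}{-28 + X}}$
$- \frac{3646849}{-3052964} + \frac{g{\left(-1472 \right)}}{W{\left(-1919 \right)}} = - \frac{3646849}{-3052964} + \frac{\sqrt{\frac{-1371 + 49 \left(-1472\right)}{-28 - 1472}}}{\left(-1\right) \left(-1919\right)} = \left(-3646849\right) \left(- \frac{1}{3052964}\right) + \frac{\sqrt{\frac{-1371 - 72128}{-1500}}}{1919} = \frac{3646849}{3052964} + \sqrt{\left(- \frac{1}{1500}\right) \left(-73499\right)} \frac{1}{1919} = \frac{3646849}{3052964} + \sqrt{\frac{73499}{1500}} \cdot \frac{1}{1919} = \frac{3646849}{3052964} + \frac{\sqrt{1102485}}{150} \cdot \frac{1}{1919} = \frac{3646849}{3052964} + \frac{\sqrt{1102485}}{287850}$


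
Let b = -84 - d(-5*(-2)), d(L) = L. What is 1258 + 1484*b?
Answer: -138238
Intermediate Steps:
b = -94 (b = -84 - (-5)*(-2) = -84 - 1*10 = -84 - 10 = -94)
1258 + 1484*b = 1258 + 1484*(-94) = 1258 - 139496 = -138238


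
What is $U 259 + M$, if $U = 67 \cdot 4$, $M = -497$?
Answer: $68915$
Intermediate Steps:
$U = 268$
$U 259 + M = 268 \cdot 259 - 497 = 69412 - 497 = 68915$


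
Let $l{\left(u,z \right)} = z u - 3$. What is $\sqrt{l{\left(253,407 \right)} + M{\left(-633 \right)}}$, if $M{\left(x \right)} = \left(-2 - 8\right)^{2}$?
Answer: $6 \sqrt{2863} \approx 321.04$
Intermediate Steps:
$M{\left(x \right)} = 100$ ($M{\left(x \right)} = \left(-10\right)^{2} = 100$)
$l{\left(u,z \right)} = -3 + u z$ ($l{\left(u,z \right)} = u z + \left(-5 + 2\right) = u z - 3 = -3 + u z$)
$\sqrt{l{\left(253,407 \right)} + M{\left(-633 \right)}} = \sqrt{\left(-3 + 253 \cdot 407\right) + 100} = \sqrt{\left(-3 + 102971\right) + 100} = \sqrt{102968 + 100} = \sqrt{103068} = 6 \sqrt{2863}$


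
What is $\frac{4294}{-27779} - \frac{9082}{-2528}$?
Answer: $\frac{120716823}{35112656} \approx 3.438$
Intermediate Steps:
$\frac{4294}{-27779} - \frac{9082}{-2528} = 4294 \left(- \frac{1}{27779}\right) - - \frac{4541}{1264} = - \frac{4294}{27779} + \frac{4541}{1264} = \frac{120716823}{35112656}$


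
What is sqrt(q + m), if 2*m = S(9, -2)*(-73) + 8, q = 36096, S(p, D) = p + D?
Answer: sqrt(143378)/2 ≈ 189.33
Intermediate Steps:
S(p, D) = D + p
m = -503/2 (m = ((-2 + 9)*(-73) + 8)/2 = (7*(-73) + 8)/2 = (-511 + 8)/2 = (1/2)*(-503) = -503/2 ≈ -251.50)
sqrt(q + m) = sqrt(36096 - 503/2) = sqrt(71689/2) = sqrt(143378)/2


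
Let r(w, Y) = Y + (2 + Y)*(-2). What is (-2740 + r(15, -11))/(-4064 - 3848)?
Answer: 2733/7912 ≈ 0.34542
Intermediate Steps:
r(w, Y) = -4 - Y (r(w, Y) = Y + (-4 - 2*Y) = -4 - Y)
(-2740 + r(15, -11))/(-4064 - 3848) = (-2740 + (-4 - 1*(-11)))/(-4064 - 3848) = (-2740 + (-4 + 11))/(-7912) = (-2740 + 7)*(-1/7912) = -2733*(-1/7912) = 2733/7912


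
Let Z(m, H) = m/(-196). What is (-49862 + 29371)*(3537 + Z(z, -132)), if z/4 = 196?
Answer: -72394703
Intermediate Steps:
z = 784 (z = 4*196 = 784)
Z(m, H) = -m/196 (Z(m, H) = m*(-1/196) = -m/196)
(-49862 + 29371)*(3537 + Z(z, -132)) = (-49862 + 29371)*(3537 - 1/196*784) = -20491*(3537 - 4) = -20491*3533 = -72394703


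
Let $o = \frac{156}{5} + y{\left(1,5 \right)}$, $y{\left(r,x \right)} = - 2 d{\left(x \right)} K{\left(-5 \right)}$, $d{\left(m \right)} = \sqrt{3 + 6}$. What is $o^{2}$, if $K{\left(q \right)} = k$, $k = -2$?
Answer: $\frac{46656}{25} \approx 1866.2$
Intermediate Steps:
$K{\left(q \right)} = -2$
$d{\left(m \right)} = 3$ ($d{\left(m \right)} = \sqrt{9} = 3$)
$y{\left(r,x \right)} = 12$ ($y{\left(r,x \right)} = \left(-2\right) 3 \left(-2\right) = \left(-6\right) \left(-2\right) = 12$)
$o = \frac{216}{5}$ ($o = \frac{156}{5} + 12 = \frac{216}{5} \approx 43.2$)
$o^{2} = \left(\frac{216}{5}\right)^{2} = \frac{46656}{25}$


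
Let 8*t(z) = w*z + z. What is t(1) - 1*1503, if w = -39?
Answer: -6031/4 ≈ -1507.8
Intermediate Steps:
t(z) = -19*z/4 (t(z) = (-39*z + z)/8 = (-38*z)/8 = -19*z/4)
t(1) - 1*1503 = -19/4*1 - 1*1503 = -19/4 - 1503 = -6031/4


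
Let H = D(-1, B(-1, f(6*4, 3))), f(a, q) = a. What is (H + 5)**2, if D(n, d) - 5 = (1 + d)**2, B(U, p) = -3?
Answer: 196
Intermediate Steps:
D(n, d) = 5 + (1 + d)**2
H = 9 (H = 5 + (1 - 3)**2 = 5 + (-2)**2 = 5 + 4 = 9)
(H + 5)**2 = (9 + 5)**2 = 14**2 = 196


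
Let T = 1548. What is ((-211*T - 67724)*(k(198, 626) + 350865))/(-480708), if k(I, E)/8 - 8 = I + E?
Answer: 35247280348/120177 ≈ 2.9329e+5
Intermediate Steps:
k(I, E) = 64 + 8*E + 8*I (k(I, E) = 64 + 8*(I + E) = 64 + 8*(E + I) = 64 + (8*E + 8*I) = 64 + 8*E + 8*I)
((-211*T - 67724)*(k(198, 626) + 350865))/(-480708) = ((-211*1548 - 67724)*((64 + 8*626 + 8*198) + 350865))/(-480708) = ((-326628 - 67724)*((64 + 5008 + 1584) + 350865))*(-1/480708) = -394352*(6656 + 350865)*(-1/480708) = -394352*357521*(-1/480708) = -140989121392*(-1/480708) = 35247280348/120177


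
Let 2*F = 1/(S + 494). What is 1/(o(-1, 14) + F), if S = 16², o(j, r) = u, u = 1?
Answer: 1500/1501 ≈ 0.99933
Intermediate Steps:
o(j, r) = 1
S = 256
F = 1/1500 (F = 1/(2*(256 + 494)) = (½)/750 = (½)*(1/750) = 1/1500 ≈ 0.00066667)
1/(o(-1, 14) + F) = 1/(1 + 1/1500) = 1/(1501/1500) = 1500/1501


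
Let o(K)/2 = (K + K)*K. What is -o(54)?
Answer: -11664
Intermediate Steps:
o(K) = 4*K**2 (o(K) = 2*((K + K)*K) = 2*((2*K)*K) = 2*(2*K**2) = 4*K**2)
-o(54) = -4*54**2 = -4*2916 = -1*11664 = -11664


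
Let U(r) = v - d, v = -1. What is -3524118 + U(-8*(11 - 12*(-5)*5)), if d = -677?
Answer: -3523442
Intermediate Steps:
U(r) = 676 (U(r) = -1 - 1*(-677) = -1 + 677 = 676)
-3524118 + U(-8*(11 - 12*(-5)*5)) = -3524118 + 676 = -3523442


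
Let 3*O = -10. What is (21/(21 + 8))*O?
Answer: -70/29 ≈ -2.4138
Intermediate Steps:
O = -10/3 (O = (1/3)*(-10) = -10/3 ≈ -3.3333)
(21/(21 + 8))*O = (21/(21 + 8))*(-10/3) = (21/29)*(-10/3) = -70/29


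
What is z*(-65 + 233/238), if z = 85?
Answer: -76185/14 ≈ -5441.8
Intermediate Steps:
z*(-65 + 233/238) = 85*(-65 + 233/238) = 85*(-15237/238) = -76185/14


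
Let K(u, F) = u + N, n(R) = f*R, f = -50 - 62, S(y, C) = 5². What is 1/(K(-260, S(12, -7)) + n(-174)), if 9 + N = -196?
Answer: 1/19023 ≈ 5.2568e-5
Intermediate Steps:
S(y, C) = 25
f = -112
N = -205 (N = -9 - 196 = -205)
n(R) = -112*R
K(u, F) = -205 + u (K(u, F) = u - 205 = -205 + u)
1/(K(-260, S(12, -7)) + n(-174)) = 1/((-205 - 260) - 112*(-174)) = 1/(-465 + 19488) = 1/19023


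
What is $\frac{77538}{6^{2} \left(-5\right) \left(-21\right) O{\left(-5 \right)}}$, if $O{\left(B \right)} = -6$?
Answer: $- \frac{12923}{3780} \approx -3.4188$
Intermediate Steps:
$\frac{77538}{6^{2} \left(-5\right) \left(-21\right) O{\left(-5 \right)}} = \frac{77538}{6^{2} \left(-5\right) \left(-21\right) \left(-6\right)} = \frac{77538}{36 \left(-5\right) \left(-21\right) \left(-6\right)} = \frac{77538}{\left(-180\right) \left(-21\right) \left(-6\right)} = \frac{77538}{3780 \left(-6\right)} = \frac{77538}{-22680} = 77538 \left(- \frac{1}{22680}\right) = - \frac{12923}{3780}$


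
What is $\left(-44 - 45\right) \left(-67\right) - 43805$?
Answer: $-37842$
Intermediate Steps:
$\left(-44 - 45\right) \left(-67\right) - 43805 = \left(-89\right) \left(-67\right) - 43805 = 5963 - 43805 = -37842$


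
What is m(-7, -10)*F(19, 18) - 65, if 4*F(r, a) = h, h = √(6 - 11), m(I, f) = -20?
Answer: -65 - 5*I*√5 ≈ -65.0 - 11.18*I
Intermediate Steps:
h = I*√5 (h = √(-5) = I*√5 ≈ 2.2361*I)
F(r, a) = I*√5/4 (F(r, a) = (I*√5)/4 = I*√5/4)
m(-7, -10)*F(19, 18) - 65 = -5*I*√5 - 65 = -65 - 5*I*√5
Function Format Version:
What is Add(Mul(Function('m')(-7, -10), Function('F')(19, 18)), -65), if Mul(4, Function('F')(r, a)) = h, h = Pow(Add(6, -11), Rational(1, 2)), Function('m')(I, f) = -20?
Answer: Add(-65, Mul(-5, I, Pow(5, Rational(1, 2)))) ≈ Add(-65.000, Mul(-11.180, I))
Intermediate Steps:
h = Mul(I, Pow(5, Rational(1, 2))) (h = Pow(-5, Rational(1, 2)) = Mul(I, Pow(5, Rational(1, 2))) ≈ Mul(2.2361, I))
Function('F')(r, a) = Mul(Rational(1, 4), I, Pow(5, Rational(1, 2))) (Function('F')(r, a) = Mul(Rational(1, 4), Mul(I, Pow(5, Rational(1, 2)))) = Mul(Rational(1, 4), I, Pow(5, Rational(1, 2))))
Add(Mul(Function('m')(-7, -10), Function('F')(19, 18)), -65) = Add(Mul(-20, Mul(Rational(1, 4), I, Pow(5, Rational(1, 2)))), -65) = Add(Mul(-5, I, Pow(5, Rational(1, 2))), -65) = Add(-65, Mul(-5, I, Pow(5, Rational(1, 2))))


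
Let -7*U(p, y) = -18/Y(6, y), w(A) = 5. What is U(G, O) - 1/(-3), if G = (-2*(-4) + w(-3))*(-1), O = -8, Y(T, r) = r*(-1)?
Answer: 55/84 ≈ 0.65476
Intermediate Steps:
Y(T, r) = -r
G = -13 (G = (-2*(-4) + 5)*(-1) = (8 + 5)*(-1) = 13*(-1) = -13)
U(p, y) = -18/(7*y) (U(p, y) = -(-18)/(7*((-y))) = -(-18)*(-1/y)/7 = -18/(7*y))
U(G, O) - 1/(-3) = -18/7/(-8) - 1/(-3) = -18/7*(-⅛) - 1*(-⅓) = 9/28 + ⅓ = 55/84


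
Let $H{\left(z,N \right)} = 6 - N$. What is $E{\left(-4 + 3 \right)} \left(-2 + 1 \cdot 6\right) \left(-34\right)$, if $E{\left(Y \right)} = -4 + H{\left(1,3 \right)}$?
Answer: $136$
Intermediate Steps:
$E{\left(Y \right)} = -1$ ($E{\left(Y \right)} = -4 + \left(6 - 3\right) = -4 + 3 = -1$)
$E{\left(-4 + 3 \right)} \left(-2 + 1 \cdot 6\right) \left(-34\right) = - (-2 + 1 \cdot 6) \left(-34\right) = - (-2 + 6) \left(-34\right) = \left(-1\right) 4 \left(-34\right) = \left(-4\right) \left(-34\right) = 136$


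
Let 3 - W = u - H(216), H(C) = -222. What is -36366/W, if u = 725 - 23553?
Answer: -36366/22609 ≈ -1.6085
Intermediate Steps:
u = -22828
W = 22609 (W = 3 - (-22828 - 1*(-222)) = 3 - (-22828 + 222) = 3 - 1*(-22606) = 3 + 22606 = 22609)
-36366/W = -36366/22609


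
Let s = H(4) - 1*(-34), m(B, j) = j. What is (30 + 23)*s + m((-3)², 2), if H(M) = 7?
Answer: 2175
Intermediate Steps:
s = 41 (s = 7 - 1*(-34) = 7 + 34 = 41)
(30 + 23)*s + m((-3)², 2) = (30 + 23)*41 + 2 = 53*41 + 2 = 2173 + 2 = 2175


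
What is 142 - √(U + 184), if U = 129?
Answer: 142 - √313 ≈ 124.31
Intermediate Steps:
142 - √(U + 184) = 142 - √(129 + 184) = 142 - √313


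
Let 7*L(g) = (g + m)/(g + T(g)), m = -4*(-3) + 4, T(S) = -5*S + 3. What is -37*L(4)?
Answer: 740/91 ≈ 8.1319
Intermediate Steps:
T(S) = 3 - 5*S
m = 16 (m = 12 + 4 = 16)
L(g) = (16 + g)/(7*(3 - 4*g)) (L(g) = ((g + 16)/(g + (3 - 5*g)))/7 = ((16 + g)/(3 - 4*g))/7 = (16 + g)/(7*(3 - 4*g)))
-37*L(4) = -37*(-16 - 1*4)/(7*(-3 + 4*4)) = -37*(-16 - 4)/(7*(-3 + 16)) = -37*(-20)/(7*13) = -37*(-20/91) = 740/91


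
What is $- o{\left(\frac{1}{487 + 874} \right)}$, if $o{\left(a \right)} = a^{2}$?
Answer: $- \frac{1}{1852321} \approx -5.3986 \cdot 10^{-7}$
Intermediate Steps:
$- o{\left(\frac{1}{487 + 874} \right)} = - \left(\frac{1}{487 + 874}\right)^{2} = - \left(\frac{1}{1361}\right)^{2} = - \frac{1}{1852321}$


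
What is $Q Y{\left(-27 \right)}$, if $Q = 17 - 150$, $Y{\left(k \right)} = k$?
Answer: $3591$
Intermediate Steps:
$Q = -133$ ($Q = 17 - 150 = -133$)
$Q Y{\left(-27 \right)} = \left(-133\right) \left(-27\right) = 3591$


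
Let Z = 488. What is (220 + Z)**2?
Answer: 501264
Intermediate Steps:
(220 + Z)**2 = (220 + 488)**2 = 708**2 = 501264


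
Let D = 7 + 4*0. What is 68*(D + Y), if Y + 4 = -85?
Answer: -5576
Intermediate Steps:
D = 7 (D = 7 + 0 = 7)
Y = -89 (Y = -4 - 85 = -89)
68*(D + Y) = 68*(7 - 89) = 68*(-82) = -5576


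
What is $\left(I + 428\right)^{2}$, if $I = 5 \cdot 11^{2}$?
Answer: $1067089$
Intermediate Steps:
$I = 605$ ($I = 5 \cdot 121 = 605$)
$\left(I + 428\right)^{2} = \left(605 + 428\right)^{2} = 1033^{2} = 1067089$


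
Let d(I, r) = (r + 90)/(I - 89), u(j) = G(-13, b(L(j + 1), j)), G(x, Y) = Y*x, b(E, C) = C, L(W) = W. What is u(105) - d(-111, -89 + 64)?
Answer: -54587/40 ≈ -1364.7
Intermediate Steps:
u(j) = -13*j (u(j) = j*(-13) = -13*j)
d(I, r) = (90 + r)/(-89 + I)
u(105) - d(-111, -89 + 64) = -13*105 - (90 + (-89 + 64))/(-89 - 111) = -1365 - (90 - 25)/(-200) = -1365 - (-1)*65/200 = -1365 - 1*(-13/40) = -1365 + 13/40 = -54587/40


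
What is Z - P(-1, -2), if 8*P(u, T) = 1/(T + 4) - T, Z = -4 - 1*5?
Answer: -149/16 ≈ -9.3125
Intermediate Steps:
Z = -9 (Z = -4 - 5 = -9)
P(u, T) = -T/8 + 1/(8*(4 + T)) (P(u, T) = (1/(T + 4) - T)/8 = (1/(4 + T) - T)/8 = -T/8 + 1/(8*(4 + T)))
Z - P(-1, -2) = -9 - (1 - 1*(-2)² - 4*(-2))/(8*(4 - 2)) = -9 - (1 - 1*4 + 8)/(8*2) = -9 - (1 - 4 + 8)/(8*2) = -9 - 5/(8*2) = -9 - 1*5/16 = -9 - 5/16 = -149/16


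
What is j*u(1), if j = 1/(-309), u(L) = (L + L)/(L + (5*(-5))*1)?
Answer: 1/3708 ≈ 0.00026969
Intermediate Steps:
u(L) = 2*L/(-25 + L) (u(L) = (2*L)/(L - 25*1) = (2*L)/(L - 25) = (2*L)/(-25 + L) = 2*L/(-25 + L))
j = -1/309 ≈ -0.0032362
j*u(1) = -2/(309*(-25 + 1)) = -2/(309*(-24)) = -2*(-1)/(309*24) = -1/309*(-1/12) = 1/3708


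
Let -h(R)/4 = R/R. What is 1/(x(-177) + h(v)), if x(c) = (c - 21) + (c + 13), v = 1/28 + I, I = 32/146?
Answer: -1/366 ≈ -0.0027322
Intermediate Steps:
I = 16/73 (I = 32*(1/146) = 16/73 ≈ 0.21918)
v = 521/2044 (v = 1/28 + 16/73 = 521/2044 ≈ 0.25489)
x(c) = -8 + 2*c (x(c) = (-21 + c) + (13 + c) = -8 + 2*c)
h(R) = -4 (h(R) = -4*R/R = -4*1 = -4)
1/(x(-177) + h(v)) = 1/((-8 + 2*(-177)) - 4) = 1/((-8 - 354) - 4) = 1/(-362 - 4) = 1/(-366) = -1/366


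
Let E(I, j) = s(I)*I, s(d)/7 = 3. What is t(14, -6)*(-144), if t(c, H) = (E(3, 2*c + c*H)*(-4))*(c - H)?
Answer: 725760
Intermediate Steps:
s(d) = 21 (s(d) = 7*3 = 21)
E(I, j) = 21*I
t(c, H) = -252*c + 252*H (t(c, H) = ((21*3)*(-4))*(c - H) = (63*(-4))*(c - H) = -252*(c - H) = -252*c + 252*H)
t(14, -6)*(-144) = (-252*14 + 252*(-6))*(-144) = (-3528 - 1512)*(-144) = -5040*(-144) = 725760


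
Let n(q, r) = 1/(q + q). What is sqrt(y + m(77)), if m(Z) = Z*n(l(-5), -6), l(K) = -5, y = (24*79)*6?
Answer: sqrt(1136830)/10 ≈ 106.62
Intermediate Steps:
y = 11376 (y = 1896*6 = 11376)
n(q, r) = 1/(2*q)
m(Z) = -Z/10 (m(Z) = Z*((1/2)/(-5)) = Z*((1/2)*(-1/5)) = Z*(-1/10) = -Z/10)
sqrt(y + m(77)) = sqrt(11376 - 1/10*77) = sqrt(11376 - 77/10) = sqrt(113683/10) = sqrt(1136830)/10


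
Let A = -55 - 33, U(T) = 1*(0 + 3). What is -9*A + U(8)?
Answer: 795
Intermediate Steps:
U(T) = 3 (U(T) = 1*3 = 3)
A = -88
-9*A + U(8) = -9*(-88) + 3 = 792 + 3 = 795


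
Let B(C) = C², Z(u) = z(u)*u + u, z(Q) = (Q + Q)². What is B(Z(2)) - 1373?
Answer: -217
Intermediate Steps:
z(Q) = 4*Q² (z(Q) = (2*Q)² = 4*Q²)
Z(u) = u + 4*u³ (Z(u) = (4*u²)*u + u = 4*u³ + u = u + 4*u³)
B(Z(2)) - 1373 = (2 + 4*2³)² - 1373 = (2 + 4*8)² - 1373 = (2 + 32)² - 1373 = 34² - 1373 = 1156 - 1373 = -217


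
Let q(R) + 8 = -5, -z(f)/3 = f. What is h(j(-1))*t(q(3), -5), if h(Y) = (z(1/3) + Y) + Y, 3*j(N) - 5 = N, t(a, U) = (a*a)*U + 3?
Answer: -4210/3 ≈ -1403.3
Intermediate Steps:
z(f) = -3*f
q(R) = -13 (q(R) = -8 - 5 = -13)
t(a, U) = 3 + U*a**2 (t(a, U) = a**2*U + 3 = U*a**2 + 3 = 3 + U*a**2)
j(N) = 5/3 + N/3
h(Y) = -1 + 2*Y (h(Y) = (-3/3 + Y) + Y = (-3*1/3 + Y) + Y = (-1 + Y) + Y = -1 + 2*Y)
h(j(-1))*t(q(3), -5) = (-1 + 2*(5/3 + (1/3)*(-1)))*(3 - 5*(-13)**2) = (-1 + 2*(5/3 - 1/3))*(3 - 5*169) = (-1 + 2*(4/3))*(3 - 845) = (-1 + 8/3)*(-842) = (5/3)*(-842) = -4210/3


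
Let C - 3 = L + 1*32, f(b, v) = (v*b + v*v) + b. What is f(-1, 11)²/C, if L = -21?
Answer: 11881/14 ≈ 848.64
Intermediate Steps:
f(b, v) = b + v² + b*v (f(b, v) = (b*v + v²) + b = (v² + b*v) + b = b + v² + b*v)
C = 14 (C = 3 + (-21 + 1*32) = 3 + (-21 + 32) = 3 + 11 = 14)
f(-1, 11)²/C = (-1 + 11² - 1*11)²/14 = (-1 + 121 - 11)²*(1/14) = 109²*(1/14) = 11881*(1/14) = 11881/14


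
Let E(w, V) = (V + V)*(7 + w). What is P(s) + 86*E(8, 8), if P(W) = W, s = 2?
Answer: 20642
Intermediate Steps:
E(w, V) = 2*V*(7 + w) (E(w, V) = (2*V)*(7 + w) = 2*V*(7 + w))
P(s) + 86*E(8, 8) = 2 + 86*(2*8*(7 + 8)) = 2 + 86*(2*8*15) = 2 + 86*240 = 2 + 20640 = 20642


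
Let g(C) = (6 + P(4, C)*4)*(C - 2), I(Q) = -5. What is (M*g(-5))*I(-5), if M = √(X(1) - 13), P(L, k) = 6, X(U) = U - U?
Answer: 1050*I*√13 ≈ 3785.8*I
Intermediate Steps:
X(U) = 0
M = I*√13 (M = √(0 - 13) = √(-13) = I*√13 ≈ 3.6056*I)
g(C) = -60 + 30*C (g(C) = (6 + 6*4)*(C - 2) = (6 + 24)*(-2 + C) = 30*(-2 + C) = -60 + 30*C)
(M*g(-5))*I(-5) = ((I*√13)*(-60 + 30*(-5)))*(-5) = ((I*√13)*(-60 - 150))*(-5) = ((I*√13)*(-210))*(-5) = -210*I*√13*(-5) = 1050*I*√13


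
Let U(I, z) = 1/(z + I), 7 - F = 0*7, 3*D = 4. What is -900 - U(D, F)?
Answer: -22503/25 ≈ -900.12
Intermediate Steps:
D = 4/3 (D = (1/3)*4 = 4/3 ≈ 1.3333)
F = 7 (F = 7 - 0*7 = 7 - 1*0 = 7 + 0 = 7)
U(I, z) = 1/(I + z)
-900 - U(D, F) = -900 - 1/(4/3 + 7) = -900 - 1/25/3 = -900 - 1*3/25 = -900 - 3/25 = -22503/25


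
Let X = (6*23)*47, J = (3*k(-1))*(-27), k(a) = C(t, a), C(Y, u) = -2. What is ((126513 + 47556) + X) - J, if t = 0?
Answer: 180393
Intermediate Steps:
k(a) = -2
J = 162 (J = (3*(-2))*(-27) = -6*(-27) = 162)
X = 6486 (X = 138*47 = 6486)
((126513 + 47556) + X) - J = ((126513 + 47556) + 6486) - 1*162 = (174069 + 6486) - 162 = 180555 - 162 = 180393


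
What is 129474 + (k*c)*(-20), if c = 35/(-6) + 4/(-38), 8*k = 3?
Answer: 9843409/76 ≈ 1.2952e+5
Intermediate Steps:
k = 3/8 (k = (⅛)*3 = 3/8 ≈ 0.37500)
c = -677/114 (c = 35*(-⅙) + 4*(-1/38) = -35/6 - 2/19 = -677/114 ≈ -5.9386)
129474 + (k*c)*(-20) = 129474 + ((3/8)*(-677/114))*(-20) = 129474 - 677/304*(-20) = 129474 + 3385/76 = 9843409/76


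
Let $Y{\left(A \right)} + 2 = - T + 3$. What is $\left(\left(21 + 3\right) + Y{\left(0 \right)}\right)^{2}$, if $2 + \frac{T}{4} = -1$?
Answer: $1369$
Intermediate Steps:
$T = -12$ ($T = -8 + 4 \left(-1\right) = -8 - 4 = -12$)
$Y{\left(A \right)} = 13$ ($Y{\left(A \right)} = -2 + \left(\left(-1\right) \left(-12\right) + 3\right) = -2 + \left(12 + 3\right) = -2 + 15 = 13$)
$\left(\left(21 + 3\right) + Y{\left(0 \right)}\right)^{2} = \left(\left(21 + 3\right) + 13\right)^{2} = \left(24 + 13\right)^{2} = 37^{2} = 1369$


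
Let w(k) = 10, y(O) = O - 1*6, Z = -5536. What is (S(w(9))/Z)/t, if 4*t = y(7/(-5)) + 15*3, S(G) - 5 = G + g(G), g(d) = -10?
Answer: -25/260192 ≈ -9.6083e-5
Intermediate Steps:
y(O) = -6 + O (y(O) = O - 6 = -6 + O)
S(G) = -5 + G (S(G) = 5 + (G - 10) = 5 + (-10 + G) = -5 + G)
t = 47/5 (t = ((-6 + 7/(-5)) + 15*3)/4 = ((-6 + 7*(-1/5)) + 45)/4 = ((-6 - 7/5) + 45)/4 = (-37/5 + 45)/4 = (1/4)*(188/5) = 47/5 ≈ 9.4000)
(S(w(9))/Z)/t = ((-5 + 10)/(-5536))/(47/5) = (5*(-1/5536))*(5/47) = -5/5536*5/47 = -25/260192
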